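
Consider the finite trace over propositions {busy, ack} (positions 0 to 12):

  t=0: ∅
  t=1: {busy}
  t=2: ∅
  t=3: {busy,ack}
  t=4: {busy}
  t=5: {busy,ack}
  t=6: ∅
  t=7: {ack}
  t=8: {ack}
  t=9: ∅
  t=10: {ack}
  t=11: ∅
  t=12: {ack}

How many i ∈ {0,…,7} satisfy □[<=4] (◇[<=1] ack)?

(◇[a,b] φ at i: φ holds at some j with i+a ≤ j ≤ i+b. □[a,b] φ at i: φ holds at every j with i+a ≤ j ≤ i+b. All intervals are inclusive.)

6

Evaluate at each i in [0,7]:
  i=0: ✗ (fails at j=0)
  i=1: ✗ (fails at j=1)
  i=2: ✓ (all of [2,6])
  i=3: ✓ (all of [3,7])
  i=4: ✓ (all of [4,8])
  i=5: ✓ (all of [5,9])
  i=6: ✓ (all of [6,10])
  i=7: ✓ (all of [7,11])
Positions where it holds: {2, 3, 4, 5, 6, 7} → 6.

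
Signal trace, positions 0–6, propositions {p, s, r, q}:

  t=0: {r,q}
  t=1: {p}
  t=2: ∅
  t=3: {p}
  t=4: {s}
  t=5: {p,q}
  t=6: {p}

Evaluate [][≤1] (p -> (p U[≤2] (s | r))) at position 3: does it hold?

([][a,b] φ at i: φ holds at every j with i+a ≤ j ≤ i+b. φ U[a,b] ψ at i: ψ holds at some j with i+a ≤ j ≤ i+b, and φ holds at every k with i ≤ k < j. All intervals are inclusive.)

Check (p -> (p U[≤2] (s | r))) at every j in [3,4]:
  j=3: antecedent true; consequent holds → ✓
  j=4: antecedent false → ✓
All positions satisfy it → formula holds.

True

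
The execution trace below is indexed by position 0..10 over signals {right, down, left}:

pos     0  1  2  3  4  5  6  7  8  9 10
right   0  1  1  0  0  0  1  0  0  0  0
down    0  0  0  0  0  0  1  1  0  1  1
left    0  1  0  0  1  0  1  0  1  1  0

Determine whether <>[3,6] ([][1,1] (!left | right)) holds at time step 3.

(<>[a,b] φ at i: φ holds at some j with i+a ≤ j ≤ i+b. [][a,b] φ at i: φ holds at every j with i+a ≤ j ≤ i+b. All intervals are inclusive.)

True

Check [][1,1] (!left | right) at each j in [6,9]:
  j=6: holds on [7,7]
  j=7: fails at 8
  j=8: fails at 9
  j=9: holds on [10,10]
Found at j=6 → formula holds.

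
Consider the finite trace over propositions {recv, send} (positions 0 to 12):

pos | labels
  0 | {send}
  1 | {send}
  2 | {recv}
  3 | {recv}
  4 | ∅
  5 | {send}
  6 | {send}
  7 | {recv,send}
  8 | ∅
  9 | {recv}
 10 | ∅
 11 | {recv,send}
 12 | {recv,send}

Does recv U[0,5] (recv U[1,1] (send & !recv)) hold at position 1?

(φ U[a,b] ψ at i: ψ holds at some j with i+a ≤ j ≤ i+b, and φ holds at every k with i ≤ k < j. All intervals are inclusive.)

Need some j in [1,6] with (recv U[1,1] (send & !recv)), and recv at every k in [1,j-1].
  j=1: (recv U[1,1] (send & !recv)) — fails.
  j=2: (recv U[1,1] (send & !recv)) — fails.
  j=3: (recv U[1,1] (send & !recv)) — fails.
  j=4: (recv U[1,1] (send & !recv)) — fails.
  j=5: (recv U[1,1] (send & !recv)) — fails.
  j=6: (recv U[1,1] (send & !recv)) — fails.
No j in the window works → until fails.

Does not hold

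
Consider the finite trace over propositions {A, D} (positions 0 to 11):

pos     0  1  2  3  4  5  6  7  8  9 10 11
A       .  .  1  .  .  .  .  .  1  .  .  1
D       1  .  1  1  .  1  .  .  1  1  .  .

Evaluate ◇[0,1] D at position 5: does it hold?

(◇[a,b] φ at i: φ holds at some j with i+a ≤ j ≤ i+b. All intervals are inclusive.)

True

Check D at each j in [5,6]:
  j=5: true
  j=6: false
Found at j=5 → formula holds.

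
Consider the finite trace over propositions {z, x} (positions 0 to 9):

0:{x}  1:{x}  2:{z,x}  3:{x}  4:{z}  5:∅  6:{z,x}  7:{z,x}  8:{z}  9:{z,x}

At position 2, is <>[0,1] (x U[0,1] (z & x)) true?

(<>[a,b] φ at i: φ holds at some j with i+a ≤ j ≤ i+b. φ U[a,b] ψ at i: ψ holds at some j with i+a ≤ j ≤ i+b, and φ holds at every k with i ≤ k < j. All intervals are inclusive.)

Yes

Check (x U[0,1] (z & x)) at each j in [2,3]:
  j=2: holds
  j=3: fails
Found at j=2 → formula holds.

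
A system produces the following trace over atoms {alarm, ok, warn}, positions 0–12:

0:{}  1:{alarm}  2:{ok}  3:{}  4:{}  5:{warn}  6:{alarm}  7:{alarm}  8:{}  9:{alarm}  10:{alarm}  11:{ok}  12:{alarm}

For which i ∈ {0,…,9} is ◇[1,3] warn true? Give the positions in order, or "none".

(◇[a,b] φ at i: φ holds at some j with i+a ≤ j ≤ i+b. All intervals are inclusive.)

2, 3, 4

Evaluate at each i in [0,9]:
  i=0: ✗ (none in [1,3])
  i=1: ✗ (none in [2,4])
  i=2: ✓ (witness j=5)
  i=3: ✓ (witness j=5)
  i=4: ✓ (witness j=5)
  i=5: ✗ (none in [6,8])
  i=6: ✗ (none in [7,9])
  i=7: ✗ (none in [8,10])
  i=8: ✗ (none in [9,11])
  i=9: ✗ (none in [10,12])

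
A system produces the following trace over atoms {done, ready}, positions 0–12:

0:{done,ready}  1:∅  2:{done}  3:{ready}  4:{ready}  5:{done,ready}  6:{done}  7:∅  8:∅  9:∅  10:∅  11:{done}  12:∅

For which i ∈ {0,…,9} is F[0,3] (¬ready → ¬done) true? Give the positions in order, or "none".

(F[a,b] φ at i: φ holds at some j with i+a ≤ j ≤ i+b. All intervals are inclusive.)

0, 1, 2, 3, 4, 5, 6, 7, 8, 9

Evaluate at each i in [0,9]:
  i=0: ✓ (witness j=0)
  i=1: ✓ (witness j=1)
  i=2: ✓ (witness j=3)
  i=3: ✓ (witness j=3)
  i=4: ✓ (witness j=4)
  i=5: ✓ (witness j=5)
  i=6: ✓ (witness j=7)
  i=7: ✓ (witness j=7)
  i=8: ✓ (witness j=8)
  i=9: ✓ (witness j=9)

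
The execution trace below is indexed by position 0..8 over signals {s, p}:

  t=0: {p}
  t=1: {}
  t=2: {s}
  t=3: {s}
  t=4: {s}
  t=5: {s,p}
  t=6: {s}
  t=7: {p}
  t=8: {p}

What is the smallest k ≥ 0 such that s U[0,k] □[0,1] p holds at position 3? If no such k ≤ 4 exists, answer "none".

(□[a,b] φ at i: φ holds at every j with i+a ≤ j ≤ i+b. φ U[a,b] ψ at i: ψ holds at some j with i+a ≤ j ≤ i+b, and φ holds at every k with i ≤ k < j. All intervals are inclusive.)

Need earliest j ≥ 3 with □[0,1] p, and s at every k in [3,j-1].
  j=3: rhs fails.
  j=4: rhs fails.
  j=5: rhs fails.
  j=6: rhs fails.
  j=7: rhs holds; lhs holds on [3,6]. k = 4.

4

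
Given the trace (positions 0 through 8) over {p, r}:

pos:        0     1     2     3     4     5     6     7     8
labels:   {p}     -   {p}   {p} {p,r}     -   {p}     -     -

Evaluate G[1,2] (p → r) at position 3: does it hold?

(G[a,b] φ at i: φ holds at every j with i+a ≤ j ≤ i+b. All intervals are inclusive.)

Check (p → r) at every j in [4,5]:
  j=4: antecedent true; consequent true → ✓
  j=5: antecedent false → ✓
All positions satisfy it → formula holds.

Holds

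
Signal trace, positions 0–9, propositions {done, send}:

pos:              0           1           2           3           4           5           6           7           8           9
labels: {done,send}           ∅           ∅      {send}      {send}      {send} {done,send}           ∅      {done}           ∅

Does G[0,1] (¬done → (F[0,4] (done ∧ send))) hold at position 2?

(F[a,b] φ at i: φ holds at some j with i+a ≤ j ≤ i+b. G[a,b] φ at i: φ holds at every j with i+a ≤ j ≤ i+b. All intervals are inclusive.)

Yes

Check (¬done → (F[0,4] (done ∧ send))) at every j in [2,3]:
  j=2: antecedent true; consequent holds (witness at 6) → ✓
  j=3: antecedent true; consequent holds (witness at 6) → ✓
All positions satisfy it → formula holds.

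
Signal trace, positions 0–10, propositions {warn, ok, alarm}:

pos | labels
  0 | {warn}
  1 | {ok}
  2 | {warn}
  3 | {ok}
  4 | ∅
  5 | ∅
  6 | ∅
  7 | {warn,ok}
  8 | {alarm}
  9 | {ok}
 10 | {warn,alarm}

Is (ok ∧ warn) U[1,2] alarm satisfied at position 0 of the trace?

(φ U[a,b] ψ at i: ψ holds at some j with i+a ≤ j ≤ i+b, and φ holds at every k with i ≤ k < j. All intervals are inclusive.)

False

Need some j in [1,2] with alarm, and (ok ∧ warn) at every k in [0,j-1].
  j=1: alarm false.
  j=2: alarm false.
No j in the window works → until fails.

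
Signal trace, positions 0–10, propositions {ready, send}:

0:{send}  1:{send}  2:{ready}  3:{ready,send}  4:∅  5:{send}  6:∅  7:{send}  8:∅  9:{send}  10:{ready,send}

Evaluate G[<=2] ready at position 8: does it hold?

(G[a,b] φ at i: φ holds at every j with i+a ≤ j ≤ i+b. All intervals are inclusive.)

False

Check ready at every j in [8,10]:
  j=8: false
  j=9: false
  j=10: true
Fails at j=8 → formula fails.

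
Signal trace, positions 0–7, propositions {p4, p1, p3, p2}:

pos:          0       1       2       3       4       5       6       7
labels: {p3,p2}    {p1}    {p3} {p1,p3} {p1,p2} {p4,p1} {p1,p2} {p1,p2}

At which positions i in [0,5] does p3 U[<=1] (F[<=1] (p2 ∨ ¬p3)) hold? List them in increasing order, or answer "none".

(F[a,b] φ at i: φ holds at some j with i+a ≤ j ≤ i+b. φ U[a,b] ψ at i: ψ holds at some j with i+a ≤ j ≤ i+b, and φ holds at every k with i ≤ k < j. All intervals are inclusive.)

Evaluate at each i in [0,5]:
  i=0: ✓ (rhs at j=0)
  i=1: ✓ (rhs at j=1)
  i=2: ✓ (rhs at j=3; lhs holds on [2,2])
  i=3: ✓ (rhs at j=3)
  i=4: ✓ (rhs at j=4)
  i=5: ✓ (rhs at j=5)

0, 1, 2, 3, 4, 5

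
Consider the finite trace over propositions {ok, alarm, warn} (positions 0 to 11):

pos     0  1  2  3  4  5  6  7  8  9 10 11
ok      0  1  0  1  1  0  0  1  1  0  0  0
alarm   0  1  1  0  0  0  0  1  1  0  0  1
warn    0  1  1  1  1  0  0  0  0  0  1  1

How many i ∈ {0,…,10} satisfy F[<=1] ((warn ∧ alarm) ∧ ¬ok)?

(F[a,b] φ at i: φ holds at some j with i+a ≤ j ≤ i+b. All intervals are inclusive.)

3

Evaluate at each i in [0,10]:
  i=0: ✗ (none in [0,1])
  i=1: ✓ (witness j=2)
  i=2: ✓ (witness j=2)
  i=3: ✗ (none in [3,4])
  i=4: ✗ (none in [4,5])
  i=5: ✗ (none in [5,6])
  i=6: ✗ (none in [6,7])
  i=7: ✗ (none in [7,8])
  i=8: ✗ (none in [8,9])
  i=9: ✗ (none in [9,10])
  i=10: ✓ (witness j=11)
Positions where it holds: {1, 2, 10} → 3.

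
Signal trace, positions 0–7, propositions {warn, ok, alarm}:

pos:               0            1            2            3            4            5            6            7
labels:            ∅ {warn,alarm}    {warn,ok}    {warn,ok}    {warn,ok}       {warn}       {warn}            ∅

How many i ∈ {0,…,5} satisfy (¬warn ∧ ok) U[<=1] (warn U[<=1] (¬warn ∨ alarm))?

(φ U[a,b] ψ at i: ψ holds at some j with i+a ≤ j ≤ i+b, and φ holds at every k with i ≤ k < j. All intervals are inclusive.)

2

Evaluate at each i in [0,5]:
  i=0: ✓ (rhs at j=0)
  i=1: ✓ (rhs at j=1)
  i=2: ✗ (no rhs in [2,3])
  i=3: ✗ (no rhs in [3,4])
  i=4: ✗ (no rhs in [4,5])
  i=5: ✗ (lhs fails at k=5 before rhs at j=6)
Positions where it holds: {0, 1} → 2.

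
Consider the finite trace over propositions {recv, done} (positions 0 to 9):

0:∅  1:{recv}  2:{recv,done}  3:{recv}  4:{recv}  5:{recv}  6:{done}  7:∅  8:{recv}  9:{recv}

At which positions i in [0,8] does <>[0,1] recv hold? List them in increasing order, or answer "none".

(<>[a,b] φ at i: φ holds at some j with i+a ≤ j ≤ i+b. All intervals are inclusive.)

Evaluate at each i in [0,8]:
  i=0: ✓ (witness j=1)
  i=1: ✓ (witness j=1)
  i=2: ✓ (witness j=2)
  i=3: ✓ (witness j=3)
  i=4: ✓ (witness j=4)
  i=5: ✓ (witness j=5)
  i=6: ✗ (none in [6,7])
  i=7: ✓ (witness j=8)
  i=8: ✓ (witness j=8)

0, 1, 2, 3, 4, 5, 7, 8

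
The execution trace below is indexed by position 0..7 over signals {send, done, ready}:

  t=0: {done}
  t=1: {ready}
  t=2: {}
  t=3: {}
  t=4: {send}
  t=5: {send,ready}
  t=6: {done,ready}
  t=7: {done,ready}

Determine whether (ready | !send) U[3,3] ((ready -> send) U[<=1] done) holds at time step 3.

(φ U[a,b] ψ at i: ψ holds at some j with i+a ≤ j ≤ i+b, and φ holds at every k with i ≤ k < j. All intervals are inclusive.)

Need some j in [6,6] with ((ready -> send) U[<=1] done), and (ready | !send) at every k in [3,j-1].
  j=6: ((ready -> send) U[<=1] done) holds, but (ready | !send) fails at k=4 → not this j.
No j in the window works → until fails.

Does not hold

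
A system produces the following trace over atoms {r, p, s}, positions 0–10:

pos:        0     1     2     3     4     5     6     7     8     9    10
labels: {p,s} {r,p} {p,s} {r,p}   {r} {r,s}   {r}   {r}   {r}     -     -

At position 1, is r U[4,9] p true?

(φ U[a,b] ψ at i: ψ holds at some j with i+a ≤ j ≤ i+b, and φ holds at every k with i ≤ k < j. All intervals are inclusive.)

False

Need some j in [5,10] with p, and r at every k in [1,j-1].
  j=5: p false.
  j=6: p false.
  j=7: p false.
  j=8: p false.
  j=9: p false.
  j=10: p false.
No j in the window works → until fails.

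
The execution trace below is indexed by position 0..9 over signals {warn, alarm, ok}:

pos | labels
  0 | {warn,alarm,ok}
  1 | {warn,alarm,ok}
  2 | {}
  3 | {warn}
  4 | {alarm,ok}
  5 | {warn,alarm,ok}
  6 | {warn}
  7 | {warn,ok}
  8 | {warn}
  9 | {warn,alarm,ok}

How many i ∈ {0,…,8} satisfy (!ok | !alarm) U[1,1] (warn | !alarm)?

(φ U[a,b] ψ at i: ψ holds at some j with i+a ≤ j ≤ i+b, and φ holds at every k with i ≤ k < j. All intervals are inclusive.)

Evaluate at each i in [0,8]:
  i=0: ✗ (lhs fails at k=0 before rhs at j=1)
  i=1: ✗ (lhs fails at k=1 before rhs at j=2)
  i=2: ✓ (rhs at j=3; lhs holds on [2,2])
  i=3: ✗ (no rhs in [4,4])
  i=4: ✗ (lhs fails at k=4 before rhs at j=5)
  i=5: ✗ (lhs fails at k=5 before rhs at j=6)
  i=6: ✓ (rhs at j=7; lhs holds on [6,6])
  i=7: ✓ (rhs at j=8; lhs holds on [7,7])
  i=8: ✓ (rhs at j=9; lhs holds on [8,8])
Positions where it holds: {2, 6, 7, 8} → 4.

4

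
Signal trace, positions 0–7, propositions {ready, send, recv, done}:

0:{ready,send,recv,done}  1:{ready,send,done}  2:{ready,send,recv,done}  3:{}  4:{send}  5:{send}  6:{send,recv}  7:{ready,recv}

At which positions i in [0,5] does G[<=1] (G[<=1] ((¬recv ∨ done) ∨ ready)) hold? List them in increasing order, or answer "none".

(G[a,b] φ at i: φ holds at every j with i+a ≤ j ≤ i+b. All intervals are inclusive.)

0, 1, 2, 3

Evaluate at each i in [0,5]:
  i=0: ✓ (all of [0,1])
  i=1: ✓ (all of [1,2])
  i=2: ✓ (all of [2,3])
  i=3: ✓ (all of [3,4])
  i=4: ✗ (fails at j=5)
  i=5: ✗ (fails at j=5)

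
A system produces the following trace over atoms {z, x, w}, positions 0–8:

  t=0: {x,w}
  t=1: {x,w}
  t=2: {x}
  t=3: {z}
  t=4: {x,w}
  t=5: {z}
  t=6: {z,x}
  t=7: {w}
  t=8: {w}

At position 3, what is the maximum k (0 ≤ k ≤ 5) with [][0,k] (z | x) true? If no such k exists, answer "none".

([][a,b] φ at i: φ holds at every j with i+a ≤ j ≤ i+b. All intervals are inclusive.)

3

(z | x) must hold from j=3 onward; find where it first fails.
  j=3: holds
  j=4: holds
  j=5: holds
  j=6: holds
  j=7: fails
Holds on [3,6], so largest k = 3.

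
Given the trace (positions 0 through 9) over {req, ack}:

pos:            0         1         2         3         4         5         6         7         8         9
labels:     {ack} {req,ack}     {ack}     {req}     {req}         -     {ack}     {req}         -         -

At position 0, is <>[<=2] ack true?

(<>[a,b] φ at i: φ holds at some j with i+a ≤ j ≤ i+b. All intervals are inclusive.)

Check ack at each j in [0,2]:
  j=0: true
  j=1: true
  j=2: true
Found at j=0 → formula holds.

Yes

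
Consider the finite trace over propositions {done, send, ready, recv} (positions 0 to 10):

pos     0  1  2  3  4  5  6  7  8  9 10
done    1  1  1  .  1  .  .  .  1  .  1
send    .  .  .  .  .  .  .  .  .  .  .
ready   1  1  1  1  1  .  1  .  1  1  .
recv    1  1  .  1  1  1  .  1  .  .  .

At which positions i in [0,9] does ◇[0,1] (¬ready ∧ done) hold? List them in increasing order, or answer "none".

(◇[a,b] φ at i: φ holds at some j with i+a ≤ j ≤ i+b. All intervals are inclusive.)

9

Evaluate at each i in [0,9]:
  i=0: ✗ (none in [0,1])
  i=1: ✗ (none in [1,2])
  i=2: ✗ (none in [2,3])
  i=3: ✗ (none in [3,4])
  i=4: ✗ (none in [4,5])
  i=5: ✗ (none in [5,6])
  i=6: ✗ (none in [6,7])
  i=7: ✗ (none in [7,8])
  i=8: ✗ (none in [8,9])
  i=9: ✓ (witness j=10)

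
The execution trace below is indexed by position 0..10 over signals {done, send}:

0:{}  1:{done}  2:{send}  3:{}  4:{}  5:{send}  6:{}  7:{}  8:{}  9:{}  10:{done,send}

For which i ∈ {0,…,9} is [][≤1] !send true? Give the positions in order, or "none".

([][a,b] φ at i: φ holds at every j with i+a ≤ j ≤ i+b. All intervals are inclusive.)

0, 3, 6, 7, 8

Evaluate at each i in [0,9]:
  i=0: ✓ (all of [0,1])
  i=1: ✗ (fails at j=2)
  i=2: ✗ (fails at j=2)
  i=3: ✓ (all of [3,4])
  i=4: ✗ (fails at j=5)
  i=5: ✗ (fails at j=5)
  i=6: ✓ (all of [6,7])
  i=7: ✓ (all of [7,8])
  i=8: ✓ (all of [8,9])
  i=9: ✗ (fails at j=10)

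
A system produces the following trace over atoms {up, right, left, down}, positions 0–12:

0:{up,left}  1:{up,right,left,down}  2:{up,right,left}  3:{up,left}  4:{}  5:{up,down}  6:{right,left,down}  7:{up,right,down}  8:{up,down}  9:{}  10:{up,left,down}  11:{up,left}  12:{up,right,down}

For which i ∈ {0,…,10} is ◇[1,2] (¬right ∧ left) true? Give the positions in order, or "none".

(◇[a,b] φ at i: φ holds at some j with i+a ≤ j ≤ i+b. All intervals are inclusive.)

1, 2, 8, 9, 10

Evaluate at each i in [0,10]:
  i=0: ✗ (none in [1,2])
  i=1: ✓ (witness j=3)
  i=2: ✓ (witness j=3)
  i=3: ✗ (none in [4,5])
  i=4: ✗ (none in [5,6])
  i=5: ✗ (none in [6,7])
  i=6: ✗ (none in [7,8])
  i=7: ✗ (none in [8,9])
  i=8: ✓ (witness j=10)
  i=9: ✓ (witness j=10)
  i=10: ✓ (witness j=11)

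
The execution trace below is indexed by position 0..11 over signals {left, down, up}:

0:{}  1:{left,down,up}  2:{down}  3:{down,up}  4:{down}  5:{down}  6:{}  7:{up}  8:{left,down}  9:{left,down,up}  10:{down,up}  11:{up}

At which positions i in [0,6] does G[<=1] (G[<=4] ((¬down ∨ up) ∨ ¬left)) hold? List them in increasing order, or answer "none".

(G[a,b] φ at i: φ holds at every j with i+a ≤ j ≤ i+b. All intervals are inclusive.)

0, 1, 2

Evaluate at each i in [0,6]:
  i=0: ✓ (all of [0,1])
  i=1: ✓ (all of [1,2])
  i=2: ✓ (all of [2,3])
  i=3: ✗ (fails at j=4)
  i=4: ✗ (fails at j=4)
  i=5: ✗ (fails at j=5)
  i=6: ✗ (fails at j=6)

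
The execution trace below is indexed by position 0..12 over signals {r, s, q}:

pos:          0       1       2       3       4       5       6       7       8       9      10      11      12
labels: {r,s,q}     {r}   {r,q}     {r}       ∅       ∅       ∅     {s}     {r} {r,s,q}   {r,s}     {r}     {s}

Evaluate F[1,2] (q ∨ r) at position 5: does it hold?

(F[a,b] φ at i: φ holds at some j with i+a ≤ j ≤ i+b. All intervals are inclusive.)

No

Check (q ∨ r) at each j in [6,7]:
  j=6: false
  j=7: false
No position in the window satisfies it → formula fails.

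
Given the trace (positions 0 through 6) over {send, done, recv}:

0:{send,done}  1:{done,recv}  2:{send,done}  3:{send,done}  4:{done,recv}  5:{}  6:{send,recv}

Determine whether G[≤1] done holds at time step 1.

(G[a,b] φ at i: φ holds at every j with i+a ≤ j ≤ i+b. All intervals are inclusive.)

Check done at every j in [1,2]:
  j=1: true
  j=2: true
All positions satisfy it → formula holds.

Yes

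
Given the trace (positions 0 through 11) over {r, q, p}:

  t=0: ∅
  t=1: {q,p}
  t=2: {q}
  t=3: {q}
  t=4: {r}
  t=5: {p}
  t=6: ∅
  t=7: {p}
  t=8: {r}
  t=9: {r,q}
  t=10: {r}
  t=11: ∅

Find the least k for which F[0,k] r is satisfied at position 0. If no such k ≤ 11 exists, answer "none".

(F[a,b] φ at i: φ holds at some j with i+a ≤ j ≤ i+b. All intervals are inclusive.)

4

Scan j = 0,1,… for r:
  j=0: fails
  j=1: fails
  j=2: fails
  j=3: fails
  j=4: holds
First hit at j=4, so smallest k = 4-0 = 4.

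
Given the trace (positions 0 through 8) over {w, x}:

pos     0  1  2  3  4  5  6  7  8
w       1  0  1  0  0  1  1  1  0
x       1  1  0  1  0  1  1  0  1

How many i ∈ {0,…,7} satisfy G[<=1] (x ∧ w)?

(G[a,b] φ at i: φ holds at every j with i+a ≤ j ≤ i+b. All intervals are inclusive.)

Evaluate at each i in [0,7]:
  i=0: ✗ (fails at j=1)
  i=1: ✗ (fails at j=1)
  i=2: ✗ (fails at j=2)
  i=3: ✗ (fails at j=3)
  i=4: ✗ (fails at j=4)
  i=5: ✓ (all of [5,6])
  i=6: ✗ (fails at j=7)
  i=7: ✗ (fails at j=7)
Positions where it holds: {5} → 1.

1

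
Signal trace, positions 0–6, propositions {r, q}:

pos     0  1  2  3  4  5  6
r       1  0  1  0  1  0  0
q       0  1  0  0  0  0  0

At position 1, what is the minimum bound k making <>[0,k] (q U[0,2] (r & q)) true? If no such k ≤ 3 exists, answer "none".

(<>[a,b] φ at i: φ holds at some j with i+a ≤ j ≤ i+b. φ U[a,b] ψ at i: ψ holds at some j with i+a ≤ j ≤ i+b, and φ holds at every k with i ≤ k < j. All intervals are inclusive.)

none

Scan j = 1,2,… for (q U[0,2] (r & q)):
  j=1: fails
  j=2: fails
  j=3: fails
  j=4: fails
No j in [1,4] satisfies it → none.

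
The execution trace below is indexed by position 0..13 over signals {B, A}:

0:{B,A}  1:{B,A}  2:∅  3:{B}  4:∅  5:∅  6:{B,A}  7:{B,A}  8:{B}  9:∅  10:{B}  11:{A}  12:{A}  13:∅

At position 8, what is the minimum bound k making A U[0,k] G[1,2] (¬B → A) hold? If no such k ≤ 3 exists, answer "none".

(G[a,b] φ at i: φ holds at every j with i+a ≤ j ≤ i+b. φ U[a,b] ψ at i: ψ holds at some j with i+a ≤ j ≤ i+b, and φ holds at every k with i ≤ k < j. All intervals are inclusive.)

none

Need earliest j ≥ 8 with G[1,2] (¬B → A), and A at every k in [8,j-1].
  j=8: rhs fails.
  j=9: rhs holds but lhs fails at k=8.
  j=10: rhs holds but lhs fails at k=8.
  j=11: rhs fails.
No witness within the range → none.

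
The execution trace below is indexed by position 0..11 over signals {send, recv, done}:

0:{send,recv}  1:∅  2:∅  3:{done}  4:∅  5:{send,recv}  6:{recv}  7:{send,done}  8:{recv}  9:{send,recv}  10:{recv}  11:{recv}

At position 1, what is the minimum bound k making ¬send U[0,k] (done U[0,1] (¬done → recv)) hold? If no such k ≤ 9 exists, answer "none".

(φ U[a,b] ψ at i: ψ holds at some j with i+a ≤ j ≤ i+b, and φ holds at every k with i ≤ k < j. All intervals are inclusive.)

Need earliest j ≥ 1 with (done U[0,1] (¬done → recv)), and ¬send at every k in [1,j-1].
  j=1: rhs fails.
  j=2: rhs fails.
  j=3: rhs holds; lhs holds on [1,2]. k = 2.

2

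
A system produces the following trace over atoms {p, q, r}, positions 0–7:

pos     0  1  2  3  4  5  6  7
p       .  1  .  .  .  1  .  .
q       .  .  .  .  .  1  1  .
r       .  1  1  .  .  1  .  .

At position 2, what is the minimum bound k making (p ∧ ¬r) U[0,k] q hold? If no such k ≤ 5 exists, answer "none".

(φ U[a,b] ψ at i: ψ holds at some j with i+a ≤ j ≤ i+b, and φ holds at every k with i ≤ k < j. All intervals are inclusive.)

none

Need earliest j ≥ 2 with q, and (p ∧ ¬r) at every k in [2,j-1].
  j=2: rhs fails.
  j=3: rhs fails.
  j=4: rhs fails.
  j=5: rhs holds but lhs fails at k=2.
  j=6: rhs holds but lhs fails at k=2.
  j=7: rhs fails.
No witness within the range → none.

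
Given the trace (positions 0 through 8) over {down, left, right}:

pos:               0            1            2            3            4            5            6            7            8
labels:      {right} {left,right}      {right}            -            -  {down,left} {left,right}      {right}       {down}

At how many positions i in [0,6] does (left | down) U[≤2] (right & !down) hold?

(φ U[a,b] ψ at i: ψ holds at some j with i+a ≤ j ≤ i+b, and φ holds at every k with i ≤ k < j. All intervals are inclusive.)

5

Evaluate at each i in [0,6]:
  i=0: ✓ (rhs at j=0)
  i=1: ✓ (rhs at j=1)
  i=2: ✓ (rhs at j=2)
  i=3: ✗ (no rhs in [3,5])
  i=4: ✗ (lhs fails at k=4 before rhs at j=6)
  i=5: ✓ (rhs at j=6; lhs holds on [5,5])
  i=6: ✓ (rhs at j=6)
Positions where it holds: {0, 1, 2, 5, 6} → 5.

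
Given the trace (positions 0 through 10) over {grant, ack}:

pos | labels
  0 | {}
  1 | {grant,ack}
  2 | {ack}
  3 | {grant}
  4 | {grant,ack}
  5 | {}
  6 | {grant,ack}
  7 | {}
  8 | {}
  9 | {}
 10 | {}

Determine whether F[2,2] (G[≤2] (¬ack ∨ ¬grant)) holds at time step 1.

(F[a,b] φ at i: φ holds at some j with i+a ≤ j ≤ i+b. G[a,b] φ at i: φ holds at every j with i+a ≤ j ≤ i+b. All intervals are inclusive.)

Does not hold

Check G[≤2] (¬ack ∨ ¬grant) at each j in [3,3]:
  j=3: fails at 4
No position in the window satisfies it → formula fails.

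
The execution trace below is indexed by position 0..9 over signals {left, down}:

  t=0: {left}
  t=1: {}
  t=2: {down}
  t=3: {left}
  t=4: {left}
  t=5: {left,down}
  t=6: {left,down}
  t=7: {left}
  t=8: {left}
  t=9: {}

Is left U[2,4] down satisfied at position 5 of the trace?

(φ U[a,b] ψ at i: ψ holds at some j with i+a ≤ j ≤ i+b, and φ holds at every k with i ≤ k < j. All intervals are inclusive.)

False

Need some j in [7,9] with down, and left at every k in [5,j-1].
  j=7: down false.
  j=8: down false.
  j=9: down false.
No j in the window works → until fails.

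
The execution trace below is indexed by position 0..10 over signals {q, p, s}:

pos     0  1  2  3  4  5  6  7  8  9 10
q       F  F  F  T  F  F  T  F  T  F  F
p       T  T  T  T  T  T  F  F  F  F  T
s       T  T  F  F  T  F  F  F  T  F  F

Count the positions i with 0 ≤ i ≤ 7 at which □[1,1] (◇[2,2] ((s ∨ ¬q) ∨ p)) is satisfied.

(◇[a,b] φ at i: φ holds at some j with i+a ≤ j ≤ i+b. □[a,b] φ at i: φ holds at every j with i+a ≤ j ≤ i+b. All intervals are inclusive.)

7

Evaluate at each i in [0,7]:
  i=0: ✓ (all of [1,1])
  i=1: ✓ (all of [2,2])
  i=2: ✓ (all of [3,3])
  i=3: ✗ (fails at j=4)
  i=4: ✓ (all of [5,5])
  i=5: ✓ (all of [6,6])
  i=6: ✓ (all of [7,7])
  i=7: ✓ (all of [8,8])
Positions where it holds: {0, 1, 2, 4, 5, 6, 7} → 7.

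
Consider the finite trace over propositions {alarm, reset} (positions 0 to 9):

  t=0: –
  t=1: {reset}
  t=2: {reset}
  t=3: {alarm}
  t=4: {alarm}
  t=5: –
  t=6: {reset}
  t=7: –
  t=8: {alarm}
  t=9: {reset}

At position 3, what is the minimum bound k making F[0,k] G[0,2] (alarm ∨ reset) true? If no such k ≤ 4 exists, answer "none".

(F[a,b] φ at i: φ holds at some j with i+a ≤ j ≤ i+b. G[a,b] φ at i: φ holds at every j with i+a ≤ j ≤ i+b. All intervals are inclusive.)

Scan j = 3,4,… for G[0,2] (alarm ∨ reset):
  j=3: fails
  j=4: fails
  j=5: fails
  j=6: fails
  j=7: fails
No j in [3,7] satisfies it → none.

none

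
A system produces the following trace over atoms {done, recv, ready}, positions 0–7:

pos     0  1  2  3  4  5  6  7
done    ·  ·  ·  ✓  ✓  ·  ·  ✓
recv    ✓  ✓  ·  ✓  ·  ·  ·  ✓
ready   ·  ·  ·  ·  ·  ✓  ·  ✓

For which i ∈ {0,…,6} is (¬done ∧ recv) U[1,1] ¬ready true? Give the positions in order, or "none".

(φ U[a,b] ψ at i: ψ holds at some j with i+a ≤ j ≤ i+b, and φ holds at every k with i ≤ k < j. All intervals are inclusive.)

Evaluate at each i in [0,6]:
  i=0: ✓ (rhs at j=1; lhs holds on [0,0])
  i=1: ✓ (rhs at j=2; lhs holds on [1,1])
  i=2: ✗ (lhs fails at k=2 before rhs at j=3)
  i=3: ✗ (lhs fails at k=3 before rhs at j=4)
  i=4: ✗ (no rhs in [5,5])
  i=5: ✗ (lhs fails at k=5 before rhs at j=6)
  i=6: ✗ (no rhs in [7,7])

0, 1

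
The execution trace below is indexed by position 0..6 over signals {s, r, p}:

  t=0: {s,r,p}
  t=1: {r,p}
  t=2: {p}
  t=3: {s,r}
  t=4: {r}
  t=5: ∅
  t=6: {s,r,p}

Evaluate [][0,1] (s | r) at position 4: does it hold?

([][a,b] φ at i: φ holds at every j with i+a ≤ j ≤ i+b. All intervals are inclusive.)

Check (s | r) at every j in [4,5]:
  j=4: true
  j=5: false
Fails at j=5 → formula fails.

False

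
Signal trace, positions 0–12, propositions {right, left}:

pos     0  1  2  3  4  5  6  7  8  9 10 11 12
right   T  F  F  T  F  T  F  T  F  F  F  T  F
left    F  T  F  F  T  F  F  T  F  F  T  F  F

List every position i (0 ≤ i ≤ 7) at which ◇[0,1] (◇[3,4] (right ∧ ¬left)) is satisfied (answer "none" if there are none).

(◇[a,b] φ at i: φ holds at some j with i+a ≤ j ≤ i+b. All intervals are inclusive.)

0, 1, 2, 6, 7

Evaluate at each i in [0,7]:
  i=0: ✓ (witness j=0)
  i=1: ✓ (witness j=1)
  i=2: ✓ (witness j=2)
  i=3: ✗ (none in [3,4])
  i=4: ✗ (none in [4,5])
  i=5: ✗ (none in [5,6])
  i=6: ✓ (witness j=7)
  i=7: ✓ (witness j=7)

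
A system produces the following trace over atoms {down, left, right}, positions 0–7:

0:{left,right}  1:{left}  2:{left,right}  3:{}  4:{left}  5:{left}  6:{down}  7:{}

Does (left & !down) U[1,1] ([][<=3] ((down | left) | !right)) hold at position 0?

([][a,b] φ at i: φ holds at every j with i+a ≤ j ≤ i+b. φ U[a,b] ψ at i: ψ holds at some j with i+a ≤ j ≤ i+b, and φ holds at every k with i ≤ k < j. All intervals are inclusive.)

Yes

Need some j in [1,1] with [][<=3] ((down | left) | !right), and (left & !down) at every k in [0,j-1].
  j=1: [][<=3] ((down | left) | !right) holds; (left & !down) holds at every k in [0,0] → satisfied.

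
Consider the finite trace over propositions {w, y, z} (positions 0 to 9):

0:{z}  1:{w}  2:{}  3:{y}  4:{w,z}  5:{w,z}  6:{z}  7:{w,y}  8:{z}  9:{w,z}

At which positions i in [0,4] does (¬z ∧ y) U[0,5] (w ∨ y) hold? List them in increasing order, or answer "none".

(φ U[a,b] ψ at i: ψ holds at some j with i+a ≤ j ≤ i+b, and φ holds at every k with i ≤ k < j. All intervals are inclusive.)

1, 3, 4

Evaluate at each i in [0,4]:
  i=0: ✗ (lhs fails at k=0 before rhs at j=1)
  i=1: ✓ (rhs at j=1)
  i=2: ✗ (lhs fails at k=2 before rhs at j=3)
  i=3: ✓ (rhs at j=3)
  i=4: ✓ (rhs at j=4)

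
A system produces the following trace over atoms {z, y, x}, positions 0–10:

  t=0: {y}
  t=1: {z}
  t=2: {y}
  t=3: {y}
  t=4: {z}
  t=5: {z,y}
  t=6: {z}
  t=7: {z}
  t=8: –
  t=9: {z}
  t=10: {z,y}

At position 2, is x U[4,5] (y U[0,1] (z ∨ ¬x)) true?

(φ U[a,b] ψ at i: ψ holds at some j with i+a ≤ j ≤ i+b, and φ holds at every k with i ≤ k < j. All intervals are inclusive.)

Does not hold

Need some j in [6,7] with (y U[0,1] (z ∨ ¬x)), and x at every k in [2,j-1].
  j=6: (y U[0,1] (z ∨ ¬x)) holds, but x fails at k=2 → not this j.
  j=7: (y U[0,1] (z ∨ ¬x)) holds, but x fails at k=2 → not this j.
No j in the window works → until fails.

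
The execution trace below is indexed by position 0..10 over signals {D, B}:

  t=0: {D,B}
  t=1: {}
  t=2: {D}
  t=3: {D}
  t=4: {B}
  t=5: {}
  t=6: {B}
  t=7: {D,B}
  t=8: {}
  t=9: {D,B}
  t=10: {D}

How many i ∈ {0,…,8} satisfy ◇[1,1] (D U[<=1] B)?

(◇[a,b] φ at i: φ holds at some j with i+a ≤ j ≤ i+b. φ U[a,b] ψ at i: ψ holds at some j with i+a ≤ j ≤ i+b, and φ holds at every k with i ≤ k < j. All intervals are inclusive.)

Evaluate at each i in [0,8]:
  i=0: ✗ (none in [1,1])
  i=1: ✗ (none in [2,2])
  i=2: ✓ (witness j=3)
  i=3: ✓ (witness j=4)
  i=4: ✗ (none in [5,5])
  i=5: ✓ (witness j=6)
  i=6: ✓ (witness j=7)
  i=7: ✗ (none in [8,8])
  i=8: ✓ (witness j=9)
Positions where it holds: {2, 3, 5, 6, 8} → 5.

5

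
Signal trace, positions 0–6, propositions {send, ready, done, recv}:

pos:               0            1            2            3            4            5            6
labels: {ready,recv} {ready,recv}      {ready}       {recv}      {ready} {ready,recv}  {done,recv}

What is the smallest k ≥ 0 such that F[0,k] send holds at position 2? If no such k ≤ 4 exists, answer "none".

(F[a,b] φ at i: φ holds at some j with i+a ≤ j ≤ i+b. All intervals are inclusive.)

Scan j = 2,3,… for send:
  j=2: fails
  j=3: fails
  j=4: fails
  j=5: fails
  j=6: fails
No j in [2,6] satisfies it → none.

none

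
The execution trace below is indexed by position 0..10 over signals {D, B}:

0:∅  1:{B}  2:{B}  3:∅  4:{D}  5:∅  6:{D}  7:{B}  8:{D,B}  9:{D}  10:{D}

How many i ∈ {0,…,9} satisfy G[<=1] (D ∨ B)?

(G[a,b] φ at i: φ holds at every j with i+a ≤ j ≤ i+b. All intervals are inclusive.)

Evaluate at each i in [0,9]:
  i=0: ✗ (fails at j=0)
  i=1: ✓ (all of [1,2])
  i=2: ✗ (fails at j=3)
  i=3: ✗ (fails at j=3)
  i=4: ✗ (fails at j=5)
  i=5: ✗ (fails at j=5)
  i=6: ✓ (all of [6,7])
  i=7: ✓ (all of [7,8])
  i=8: ✓ (all of [8,9])
  i=9: ✓ (all of [9,10])
Positions where it holds: {1, 6, 7, 8, 9} → 5.

5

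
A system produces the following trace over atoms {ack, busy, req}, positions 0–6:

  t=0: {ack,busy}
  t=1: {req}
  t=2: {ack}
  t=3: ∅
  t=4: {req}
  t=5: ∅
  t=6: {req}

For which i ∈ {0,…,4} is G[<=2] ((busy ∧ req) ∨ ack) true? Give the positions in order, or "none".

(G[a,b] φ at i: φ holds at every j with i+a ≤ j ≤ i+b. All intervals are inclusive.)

Evaluate at each i in [0,4]:
  i=0: ✗ (fails at j=1)
  i=1: ✗ (fails at j=1)
  i=2: ✗ (fails at j=3)
  i=3: ✗ (fails at j=3)
  i=4: ✗ (fails at j=4)

none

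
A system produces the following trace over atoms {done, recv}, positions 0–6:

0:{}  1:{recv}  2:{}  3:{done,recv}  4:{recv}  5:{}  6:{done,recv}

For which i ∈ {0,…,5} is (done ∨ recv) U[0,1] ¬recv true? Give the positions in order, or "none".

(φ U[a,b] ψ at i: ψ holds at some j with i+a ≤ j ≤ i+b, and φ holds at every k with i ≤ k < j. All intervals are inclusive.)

0, 1, 2, 4, 5

Evaluate at each i in [0,5]:
  i=0: ✓ (rhs at j=0)
  i=1: ✓ (rhs at j=2; lhs holds on [1,1])
  i=2: ✓ (rhs at j=2)
  i=3: ✗ (no rhs in [3,4])
  i=4: ✓ (rhs at j=5; lhs holds on [4,4])
  i=5: ✓ (rhs at j=5)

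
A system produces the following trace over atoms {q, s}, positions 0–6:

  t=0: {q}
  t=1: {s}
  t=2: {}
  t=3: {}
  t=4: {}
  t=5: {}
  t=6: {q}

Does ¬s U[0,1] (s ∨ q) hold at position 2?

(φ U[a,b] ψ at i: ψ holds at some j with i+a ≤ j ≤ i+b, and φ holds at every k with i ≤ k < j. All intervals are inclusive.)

False

Need some j in [2,3] with (s ∨ q), and ¬s at every k in [2,j-1].
  j=2: (s ∨ q) false.
  j=3: (s ∨ q) false.
No j in the window works → until fails.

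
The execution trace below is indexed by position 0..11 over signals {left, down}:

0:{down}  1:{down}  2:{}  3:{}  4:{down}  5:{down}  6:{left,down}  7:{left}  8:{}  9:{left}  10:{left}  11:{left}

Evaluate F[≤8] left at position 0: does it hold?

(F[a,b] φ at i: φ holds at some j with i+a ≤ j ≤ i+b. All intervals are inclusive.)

Yes

Check left at each j in [0,8]:
  j=0: false
  j=1: false
  j=2: false
  j=3: false
  j=4: false
  j=5: false
  j=6: true
  j=7: true
  j=8: false
Found at j=6 → formula holds.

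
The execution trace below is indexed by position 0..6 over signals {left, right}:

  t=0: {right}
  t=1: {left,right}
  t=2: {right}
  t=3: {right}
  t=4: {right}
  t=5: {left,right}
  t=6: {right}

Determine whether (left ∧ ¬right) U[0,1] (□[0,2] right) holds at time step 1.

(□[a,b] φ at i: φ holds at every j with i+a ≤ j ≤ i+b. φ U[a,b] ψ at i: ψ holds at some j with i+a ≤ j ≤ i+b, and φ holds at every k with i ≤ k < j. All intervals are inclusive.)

Holds

Need some j in [1,2] with □[0,2] right, and (left ∧ ¬right) at every k in [1,j-1].
  j=1: □[0,2] right holds; no prefix to check → satisfied.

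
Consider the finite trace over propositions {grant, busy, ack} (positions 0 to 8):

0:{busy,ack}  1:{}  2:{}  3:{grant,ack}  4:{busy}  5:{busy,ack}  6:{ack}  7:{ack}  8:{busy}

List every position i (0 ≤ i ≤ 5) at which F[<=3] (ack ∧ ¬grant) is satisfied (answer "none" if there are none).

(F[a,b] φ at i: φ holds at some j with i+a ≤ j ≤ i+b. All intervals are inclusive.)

0, 2, 3, 4, 5

Evaluate at each i in [0,5]:
  i=0: ✓ (witness j=0)
  i=1: ✗ (none in [1,4])
  i=2: ✓ (witness j=5)
  i=3: ✓ (witness j=5)
  i=4: ✓ (witness j=5)
  i=5: ✓ (witness j=5)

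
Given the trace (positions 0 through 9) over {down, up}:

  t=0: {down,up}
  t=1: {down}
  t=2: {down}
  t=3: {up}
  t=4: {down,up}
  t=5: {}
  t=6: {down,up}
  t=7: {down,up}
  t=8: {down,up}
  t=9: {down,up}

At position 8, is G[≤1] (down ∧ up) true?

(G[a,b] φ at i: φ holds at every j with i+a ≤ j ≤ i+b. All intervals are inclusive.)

Check (down ∧ up) at every j in [8,9]:
  j=8: true
  j=9: true
All positions satisfy it → formula holds.

True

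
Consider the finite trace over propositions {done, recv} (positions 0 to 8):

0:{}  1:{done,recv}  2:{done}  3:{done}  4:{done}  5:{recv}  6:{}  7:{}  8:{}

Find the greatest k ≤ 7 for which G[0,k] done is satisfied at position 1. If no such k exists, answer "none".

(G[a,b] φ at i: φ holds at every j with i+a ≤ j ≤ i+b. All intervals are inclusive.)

3

done must hold from j=1 onward; find where it first fails.
  j=1: holds
  j=2: holds
  j=3: holds
  j=4: holds
  j=5: fails
Holds on [1,4], so largest k = 3.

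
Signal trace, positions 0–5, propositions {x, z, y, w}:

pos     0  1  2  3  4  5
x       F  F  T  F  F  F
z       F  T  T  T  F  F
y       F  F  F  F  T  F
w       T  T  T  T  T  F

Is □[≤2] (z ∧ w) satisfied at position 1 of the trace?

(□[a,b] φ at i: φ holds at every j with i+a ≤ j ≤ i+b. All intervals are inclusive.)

Check (z ∧ w) at every j in [1,3]:
  j=1: true
  j=2: true
  j=3: true
All positions satisfy it → formula holds.

Holds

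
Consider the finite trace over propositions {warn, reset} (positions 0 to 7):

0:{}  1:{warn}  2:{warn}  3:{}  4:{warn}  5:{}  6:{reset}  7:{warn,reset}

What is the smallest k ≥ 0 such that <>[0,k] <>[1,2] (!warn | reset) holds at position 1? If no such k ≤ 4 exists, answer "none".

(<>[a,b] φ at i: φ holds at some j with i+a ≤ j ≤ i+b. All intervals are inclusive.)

0

Scan j = 1,2,… for <>[1,2] (!warn | reset):
  j=1: holds
First hit at j=1, so smallest k = 1-1 = 0.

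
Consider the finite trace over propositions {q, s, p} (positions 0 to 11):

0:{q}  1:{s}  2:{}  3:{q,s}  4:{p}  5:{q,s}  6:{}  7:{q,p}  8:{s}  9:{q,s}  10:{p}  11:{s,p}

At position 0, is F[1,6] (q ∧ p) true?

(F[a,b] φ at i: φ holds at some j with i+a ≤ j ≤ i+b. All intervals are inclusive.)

False

Check (q ∧ p) at each j in [1,6]:
  j=1: false
  j=2: false
  j=3: false
  j=4: false
  j=5: false
  j=6: false
No position in the window satisfies it → formula fails.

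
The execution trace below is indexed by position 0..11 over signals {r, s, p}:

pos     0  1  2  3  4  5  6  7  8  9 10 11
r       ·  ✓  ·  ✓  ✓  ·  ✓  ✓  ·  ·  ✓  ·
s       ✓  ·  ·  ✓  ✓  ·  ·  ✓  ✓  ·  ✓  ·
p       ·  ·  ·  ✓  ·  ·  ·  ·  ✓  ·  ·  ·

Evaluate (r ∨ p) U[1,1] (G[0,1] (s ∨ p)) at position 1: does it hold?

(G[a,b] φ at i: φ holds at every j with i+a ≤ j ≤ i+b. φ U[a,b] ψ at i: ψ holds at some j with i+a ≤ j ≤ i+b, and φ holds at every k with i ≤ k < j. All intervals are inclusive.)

Does not hold

Need some j in [2,2] with G[0,1] (s ∨ p), and (r ∨ p) at every k in [1,j-1].
  j=2: G[0,1] (s ∨ p) — fails at 2.
No j in the window works → until fails.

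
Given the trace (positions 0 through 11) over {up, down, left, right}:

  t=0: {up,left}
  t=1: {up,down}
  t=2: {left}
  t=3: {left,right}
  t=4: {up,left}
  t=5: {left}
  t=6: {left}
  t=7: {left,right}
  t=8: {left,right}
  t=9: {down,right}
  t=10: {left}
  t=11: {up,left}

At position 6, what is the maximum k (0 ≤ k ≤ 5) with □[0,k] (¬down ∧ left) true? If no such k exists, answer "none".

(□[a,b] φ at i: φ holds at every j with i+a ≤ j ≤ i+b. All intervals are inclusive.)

(¬down ∧ left) must hold from j=6 onward; find where it first fails.
  j=6: holds
  j=7: holds
  j=8: holds
  j=9: fails
Holds on [6,8], so largest k = 2.

2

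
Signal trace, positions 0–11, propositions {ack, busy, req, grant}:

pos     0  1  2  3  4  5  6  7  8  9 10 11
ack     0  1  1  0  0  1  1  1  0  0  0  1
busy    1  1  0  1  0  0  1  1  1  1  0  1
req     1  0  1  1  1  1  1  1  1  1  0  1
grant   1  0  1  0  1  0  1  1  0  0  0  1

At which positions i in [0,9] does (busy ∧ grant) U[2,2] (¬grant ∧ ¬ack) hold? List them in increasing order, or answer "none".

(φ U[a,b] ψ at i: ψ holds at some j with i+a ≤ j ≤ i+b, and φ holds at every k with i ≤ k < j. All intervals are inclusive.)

6

Evaluate at each i in [0,9]:
  i=0: ✗ (no rhs in [2,2])
  i=1: ✗ (lhs fails at k=1 before rhs at j=3)
  i=2: ✗ (no rhs in [4,4])
  i=3: ✗ (no rhs in [5,5])
  i=4: ✗ (no rhs in [6,6])
  i=5: ✗ (no rhs in [7,7])
  i=6: ✓ (rhs at j=8; lhs holds on [6,7])
  i=7: ✗ (lhs fails at k=8 before rhs at j=9)
  i=8: ✗ (lhs fails at k=8 before rhs at j=10)
  i=9: ✗ (no rhs in [11,11])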